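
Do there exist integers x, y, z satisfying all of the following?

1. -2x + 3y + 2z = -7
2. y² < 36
Yes

Take x = 0, y = 1, z = -5. Substituting into each constraint:
  (1) -2(0) + 3(1) + 2(-5) = -7 ✓
  (2) y² = (1)² = 1, and 1 < 36 ✓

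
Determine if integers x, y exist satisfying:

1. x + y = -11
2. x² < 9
Yes

Take x = 0, y = -11. Substituting into each constraint:
  (1) 0 + (-11) = -11 ✓
  (2) x² = (0)² = 0, and 0 < 9 ✓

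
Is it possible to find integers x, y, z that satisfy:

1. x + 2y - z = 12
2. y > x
Yes

Take x = 0, y = 1, z = -10. Substituting into each constraint:
  (1) 0 + 2(1) + 10 = 12 ✓
  (2) 1 > 0 ✓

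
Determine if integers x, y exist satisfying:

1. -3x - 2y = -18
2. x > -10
Yes

Take x = 6, y = 0. Substituting into each constraint:
  (1) -3(6) - 2(0) = -18 ✓
  (2) 6 > -10 ✓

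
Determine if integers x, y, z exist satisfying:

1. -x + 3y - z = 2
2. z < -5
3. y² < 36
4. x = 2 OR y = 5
Yes

Take x = 2, y = -1, z = -7. Substituting into each constraint:
  (1) (-2) + 3(-1) + 7 = 2 ✓
  (2) -7 < -5 ✓
  (3) y² = (-1)² = 1, and 1 < 36 ✓
  (4) x = 2, target 2 ✓ (first branch holds)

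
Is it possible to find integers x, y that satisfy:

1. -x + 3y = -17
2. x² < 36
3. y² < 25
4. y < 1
Yes

Take x = 5, y = -4. Substituting into each constraint:
  (1) (-5) + 3(-4) = -17 ✓
  (2) x² = (5)² = 25, and 25 < 36 ✓
  (3) y² = (-4)² = 16, and 16 < 25 ✓
  (4) -4 < 1 ✓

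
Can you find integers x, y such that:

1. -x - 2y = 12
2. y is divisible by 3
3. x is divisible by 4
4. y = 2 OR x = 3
No

A contradictory subset is {-x - 2y = 12, y is divisible by 3, y = 2 OR x = 3}. No integer assignment can satisfy these jointly:

  - -x - 2y = 12: is a linear equation tying the variables together
  - y is divisible by 3: restricts y to multiples of 3
  - y = 2 OR x = 3: forces a choice: either y = 2 or x = 3

Split on the disjunction (y = 2 OR x = 3):
  • If y = 2: this contradicts the divisibility constraint — 2 is not a multiple of 3.
  • If x = 3: with x = 3, writing y = 3y', every remaining term of the linear equation is divisible by 6, so the left side is ≡ 0 (mod 6); but the right side 15 ≡ 3 (mod 6). No integers can satisfy it.
Both branches are infeasible, so the system has no integer solution.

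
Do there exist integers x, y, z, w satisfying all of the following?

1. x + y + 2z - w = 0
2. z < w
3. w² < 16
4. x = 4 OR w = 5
Yes

Take x = 4, y = -2, z = -1, w = 0. Substituting into each constraint:
  (1) 4 + (-2) + 2(-1) + 0 = 0 ✓
  (2) -1 < 0 ✓
  (3) w² = (0)² = 0, and 0 < 16 ✓
  (4) x = 4, target 4 ✓ (first branch holds)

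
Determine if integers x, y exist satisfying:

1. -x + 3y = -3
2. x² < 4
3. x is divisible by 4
Yes

Take x = 0, y = -1. Substituting into each constraint:
  (1) 0 + 3(-1) = -3 ✓
  (2) x² = (0)² = 0, and 0 < 4 ✓
  (3) 0 = 4 × 0, remainder 0 ✓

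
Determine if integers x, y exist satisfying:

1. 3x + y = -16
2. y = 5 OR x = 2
Yes

Take x = -7, y = 5. Substituting into each constraint:
  (1) 3(-7) + 5 = -16 ✓
  (2) y = 5, target 5 ✓ (first branch holds)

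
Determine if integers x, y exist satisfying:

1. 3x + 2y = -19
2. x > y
Yes

Take x = -3, y = -5. Substituting into each constraint:
  (1) 3(-3) + 2(-5) = -19 ✓
  (2) -3 > -5 ✓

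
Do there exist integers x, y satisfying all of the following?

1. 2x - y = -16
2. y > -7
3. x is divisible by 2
Yes

Take x = 0, y = 16. Substituting into each constraint:
  (1) 2(0) + (-16) = -16 ✓
  (2) 16 > -7 ✓
  (3) 0 = 2 × 0, remainder 0 ✓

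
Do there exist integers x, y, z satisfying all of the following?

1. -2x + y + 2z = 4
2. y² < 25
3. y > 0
Yes

Take x = -1, y = 2, z = 0. Substituting into each constraint:
  (1) -2(-1) + 2 + 2(0) = 4 ✓
  (2) y² = (2)² = 4, and 4 < 25 ✓
  (3) 2 > 0 ✓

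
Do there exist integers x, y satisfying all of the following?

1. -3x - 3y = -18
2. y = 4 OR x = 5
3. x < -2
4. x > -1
No

A contradictory subset is {x < -2, x > -1}. No integer assignment can satisfy these jointly:

  - x < -2: bounds one variable relative to a constant
  - x > -1: bounds one variable relative to a constant

Direct contradiction: the bounds on x require x ≥ 0 and x ≤ -3 simultaneously, which is empty.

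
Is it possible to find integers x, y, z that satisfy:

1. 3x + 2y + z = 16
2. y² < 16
Yes

Take x = 0, y = 0, z = 16. Substituting into each constraint:
  (1) 3(0) + 2(0) + 16 = 16 ✓
  (2) y² = (0)² = 0, and 0 < 16 ✓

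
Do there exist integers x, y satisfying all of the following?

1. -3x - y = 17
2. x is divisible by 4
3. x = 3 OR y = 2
No

The full constraint system is jointly infeasible over the integers. Each constraint and what it forces:

  - -3x - y = 17: is a linear equation tying the variables together
  - x is divisible by 4: restricts x to multiples of 4
  - x = 3 OR y = 2: forces a choice: either x = 3 or y = 2

Split on the disjunction (x = 3 OR y = 2):
  • If x = 3: this contradicts the divisibility constraint — 3 is not a multiple of 4.
  • If y = 2: with y = 2, writing x = 4x', every remaining term of the linear equation is divisible by 12, so the left side is ≡ 0 (mod 12); but the right side 19 ≡ 7 (mod 12). No integers can satisfy it.
Both branches are infeasible, so the system has no integer solution.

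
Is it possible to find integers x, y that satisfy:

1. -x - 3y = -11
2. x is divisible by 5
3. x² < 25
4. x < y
No

The full constraint system is jointly infeasible over the integers. Each constraint and what it forces:

  - -x - 3y = -11: is a linear equation tying the variables together
  - x is divisible by 5: restricts x to multiples of 5
  - x² < 25: restricts x to |x| ≤ 4
  - x < y: bounds one variable relative to another variable

The bounds confine x to {0} with 5 | x. For each value, substitute into the equation:
  • x = 0: the equation gives -3y = -11, so y would not be an integer.
Every case fails, so no integer solution exists.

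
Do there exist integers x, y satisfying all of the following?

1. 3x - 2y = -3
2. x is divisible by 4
No

The full constraint system is jointly infeasible over the integers. Each constraint and what it forces:

  - 3x - 2y = -3: is a linear equation tying the variables together
  - x is divisible by 4: restricts x to multiples of 4

Modular obstruction: writing x = 4x', every remaining term of the linear equation is divisible by 2, so the left side is ≡ 0 (mod 2); but the right side -3 ≡ 1 (mod 2). No integers can satisfy it.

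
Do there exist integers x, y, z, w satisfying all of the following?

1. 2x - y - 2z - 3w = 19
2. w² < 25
Yes

Take x = 0, y = -19, z = 0, w = 0. Substituting into each constraint:
  (1) 2(0) + 19 - 2(0) - 3(0) = 19 ✓
  (2) w² = (0)² = 0, and 0 < 25 ✓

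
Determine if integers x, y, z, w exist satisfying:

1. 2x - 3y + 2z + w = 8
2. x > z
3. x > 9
Yes

Take x = 10, y = 0, z = 0, w = -12. Substituting into each constraint:
  (1) 2(10) - 3(0) + 2(0) + (-12) = 8 ✓
  (2) 10 > 0 ✓
  (3) 10 > 9 ✓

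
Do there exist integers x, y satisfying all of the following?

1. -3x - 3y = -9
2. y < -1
Yes

Take x = 5, y = -2. Substituting into each constraint:
  (1) -3(5) - 3(-2) = -9 ✓
  (2) -2 < -1 ✓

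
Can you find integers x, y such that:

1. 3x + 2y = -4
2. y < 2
Yes

Take x = 0, y = -2. Substituting into each constraint:
  (1) 3(0) + 2(-2) = -4 ✓
  (2) -2 < 2 ✓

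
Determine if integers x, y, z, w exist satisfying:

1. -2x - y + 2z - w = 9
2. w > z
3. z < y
Yes

Take x = -6, y = 1, z = 0, w = 2. Substituting into each constraint:
  (1) -2(-6) + (-1) + 2(0) + (-2) = 9 ✓
  (2) 2 > 0 ✓
  (3) 0 < 1 ✓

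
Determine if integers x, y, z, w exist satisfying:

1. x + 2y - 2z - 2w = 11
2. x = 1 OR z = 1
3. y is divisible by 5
Yes

Take x = -1, y = 0, z = 1, w = -7. Substituting into each constraint:
  (1) (-1) + 2(0) - 2(1) - 2(-7) = 11 ✓
  (2) z = 1, target 1 ✓ (second branch holds)
  (3) 0 = 5 × 0, remainder 0 ✓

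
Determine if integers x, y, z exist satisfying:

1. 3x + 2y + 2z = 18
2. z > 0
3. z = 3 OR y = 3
Yes

Take x = 4, y = 0, z = 3. Substituting into each constraint:
  (1) 3(4) + 2(0) + 2(3) = 18 ✓
  (2) 3 > 0 ✓
  (3) z = 3, target 3 ✓ (first branch holds)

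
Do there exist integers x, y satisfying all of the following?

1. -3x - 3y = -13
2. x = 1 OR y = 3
No

Even the single constraint (-3x - 3y = -13) is infeasible over the integers.

  - -3x - 3y = -13: every term on the left is divisible by 3, so the LHS ≡ 0 (mod 3), but the RHS -13 is not — no integer solution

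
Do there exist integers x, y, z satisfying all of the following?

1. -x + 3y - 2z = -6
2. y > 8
Yes

Take x = 1, y = 9, z = 16. Substituting into each constraint:
  (1) (-1) + 3(9) - 2(16) = -6 ✓
  (2) 9 > 8 ✓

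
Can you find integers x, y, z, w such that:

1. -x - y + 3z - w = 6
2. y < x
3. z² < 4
Yes

Take x = -3, y = -4, z = 0, w = 1. Substituting into each constraint:
  (1) 3 + 4 + 3(0) + (-1) = 6 ✓
  (2) -4 < -3 ✓
  (3) z² = (0)² = 0, and 0 < 4 ✓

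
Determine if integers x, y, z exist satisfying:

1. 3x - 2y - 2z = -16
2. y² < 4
Yes

Take x = 0, y = 0, z = 8. Substituting into each constraint:
  (1) 3(0) - 2(0) - 2(8) = -16 ✓
  (2) y² = (0)² = 0, and 0 < 4 ✓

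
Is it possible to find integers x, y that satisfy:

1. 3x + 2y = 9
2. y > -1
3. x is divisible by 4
No

A contradictory subset is {3x + 2y = 9, x is divisible by 4}. No integer assignment can satisfy these jointly:

  - 3x + 2y = 9: is a linear equation tying the variables together
  - x is divisible by 4: restricts x to multiples of 4

Modular obstruction: writing x = 4x', every remaining term of the linear equation is divisible by 2, so the left side is ≡ 0 (mod 2); but the right side 9 ≡ 1 (mod 2). No integers can satisfy it.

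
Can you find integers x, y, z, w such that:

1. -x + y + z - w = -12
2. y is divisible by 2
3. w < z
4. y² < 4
Yes

Take x = 13, y = 0, z = 1, w = 0. Substituting into each constraint:
  (1) (-13) + 0 + 1 + 0 = -12 ✓
  (2) 0 = 2 × 0, remainder 0 ✓
  (3) 0 < 1 ✓
  (4) y² = (0)² = 0, and 0 < 4 ✓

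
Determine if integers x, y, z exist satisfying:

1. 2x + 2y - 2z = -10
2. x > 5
Yes

Take x = 6, y = -11, z = 0. Substituting into each constraint:
  (1) 2(6) + 2(-11) - 2(0) = -10 ✓
  (2) 6 > 5 ✓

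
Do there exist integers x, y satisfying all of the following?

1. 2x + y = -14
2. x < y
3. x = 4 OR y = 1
No

The full constraint system is jointly infeasible over the integers. Each constraint and what it forces:

  - 2x + y = -14: is a linear equation tying the variables together
  - x < y: bounds one variable relative to another variable
  - x = 4 OR y = 1: forces a choice: either x = 4 or y = 1

Split on the disjunction (x = 4 OR y = 1):
  • If x = 4: the equation forces y = -22, giving (x, y) = (4, -22), which violates y > x.
  • If y = 1: with y = 1, every remaining term of the linear equation is divisible by 2, so the left side is ≡ 0 (mod 2); but the right side -15 ≡ 1 (mod 2). No integers can satisfy it.
Both branches are infeasible, so the system has no integer solution.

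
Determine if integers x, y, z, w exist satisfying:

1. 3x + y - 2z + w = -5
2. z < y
Yes

Take x = 0, y = 1, z = 0, w = -6. Substituting into each constraint:
  (1) 3(0) + 1 - 2(0) + (-6) = -5 ✓
  (2) 0 < 1 ✓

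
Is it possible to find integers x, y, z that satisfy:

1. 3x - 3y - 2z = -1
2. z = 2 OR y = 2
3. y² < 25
Yes

Take x = -1, y = 2, z = -4. Substituting into each constraint:
  (1) 3(-1) - 3(2) - 2(-4) = -1 ✓
  (2) y = 2, target 2 ✓ (second branch holds)
  (3) y² = (2)² = 4, and 4 < 25 ✓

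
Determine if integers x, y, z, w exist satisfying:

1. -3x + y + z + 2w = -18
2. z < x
Yes

Take x = 1, y = -15, z = 0, w = 0. Substituting into each constraint:
  (1) -3(1) + (-15) + 0 + 2(0) = -18 ✓
  (2) 0 < 1 ✓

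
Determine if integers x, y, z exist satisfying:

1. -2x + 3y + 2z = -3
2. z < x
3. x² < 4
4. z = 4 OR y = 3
Yes

Take x = -1, y = 3, z = -7. Substituting into each constraint:
  (1) -2(-1) + 3(3) + 2(-7) = -3 ✓
  (2) -7 < -1 ✓
  (3) x² = (-1)² = 1, and 1 < 4 ✓
  (4) y = 3, target 3 ✓ (second branch holds)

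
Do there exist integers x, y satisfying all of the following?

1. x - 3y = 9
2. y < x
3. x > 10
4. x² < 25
No

A contradictory subset is {x > 10, x² < 25}. No integer assignment can satisfy these jointly:

  - x > 10: bounds one variable relative to a constant
  - x² < 25: restricts x to |x| ≤ 4

Direct contradiction: the bounds on x require x ≥ 11 and x ≤ 4 simultaneously, which is empty.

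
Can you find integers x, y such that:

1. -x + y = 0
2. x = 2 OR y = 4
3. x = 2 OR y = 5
Yes

Take x = 2, y = 2. Substituting into each constraint:
  (1) (-2) + 2 = 0 ✓
  (2) x = 2, target 2 ✓ (first branch holds)
  (3) x = 2, target 2 ✓ (first branch holds)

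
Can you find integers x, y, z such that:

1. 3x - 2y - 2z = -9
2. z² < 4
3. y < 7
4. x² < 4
Yes

Take x = 1, y = 6, z = 0. Substituting into each constraint:
  (1) 3(1) - 2(6) - 2(0) = -9 ✓
  (2) z² = (0)² = 0, and 0 < 4 ✓
  (3) 6 < 7 ✓
  (4) x² = (1)² = 1, and 1 < 4 ✓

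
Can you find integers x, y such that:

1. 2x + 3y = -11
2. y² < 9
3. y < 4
Yes

Take x = -7, y = 1. Substituting into each constraint:
  (1) 2(-7) + 3(1) = -11 ✓
  (2) y² = (1)² = 1, and 1 < 9 ✓
  (3) 1 < 4 ✓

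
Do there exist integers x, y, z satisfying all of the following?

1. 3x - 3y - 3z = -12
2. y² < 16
Yes

Take x = -4, y = 0, z = 0. Substituting into each constraint:
  (1) 3(-4) - 3(0) - 3(0) = -12 ✓
  (2) y² = (0)² = 0, and 0 < 16 ✓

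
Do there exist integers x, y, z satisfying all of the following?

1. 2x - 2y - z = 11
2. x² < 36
Yes

Take x = 0, y = -6, z = 1. Substituting into each constraint:
  (1) 2(0) - 2(-6) + (-1) = 11 ✓
  (2) x² = (0)² = 0, and 0 < 36 ✓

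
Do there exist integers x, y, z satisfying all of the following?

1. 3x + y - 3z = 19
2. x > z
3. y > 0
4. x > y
Yes

Take x = 17, y = 16, z = 16. Substituting into each constraint:
  (1) 3(17) + 16 - 3(16) = 19 ✓
  (2) 17 > 16 ✓
  (3) 16 > 0 ✓
  (4) 17 > 16 ✓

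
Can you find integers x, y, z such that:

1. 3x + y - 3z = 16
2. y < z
Yes

Take x = 7, y = 1, z = 2. Substituting into each constraint:
  (1) 3(7) + 1 - 3(2) = 16 ✓
  (2) 1 < 2 ✓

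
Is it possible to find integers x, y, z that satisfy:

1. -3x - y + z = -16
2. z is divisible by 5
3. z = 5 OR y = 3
Yes

Take x = 7, y = 0, z = 5. Substituting into each constraint:
  (1) -3(7) + 0 + 5 = -16 ✓
  (2) 5 = 5 × 1, remainder 0 ✓
  (3) z = 5, target 5 ✓ (first branch holds)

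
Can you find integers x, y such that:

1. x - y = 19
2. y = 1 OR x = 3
Yes

Take x = 3, y = -16. Substituting into each constraint:
  (1) 3 + 16 = 19 ✓
  (2) x = 3, target 3 ✓ (second branch holds)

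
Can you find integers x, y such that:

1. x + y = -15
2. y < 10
Yes

Take x = 0, y = -15. Substituting into each constraint:
  (1) 0 + (-15) = -15 ✓
  (2) -15 < 10 ✓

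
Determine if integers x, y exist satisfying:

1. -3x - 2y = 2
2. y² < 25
Yes

Take x = -2, y = 2. Substituting into each constraint:
  (1) -3(-2) - 2(2) = 2 ✓
  (2) y² = (2)² = 4, and 4 < 25 ✓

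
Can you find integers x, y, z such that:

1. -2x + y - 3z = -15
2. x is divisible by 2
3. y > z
Yes

Take x = 0, y = 9, z = 8. Substituting into each constraint:
  (1) -2(0) + 9 - 3(8) = -15 ✓
  (2) 0 = 2 × 0, remainder 0 ✓
  (3) 9 > 8 ✓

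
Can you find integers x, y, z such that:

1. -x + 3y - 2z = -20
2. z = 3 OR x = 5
Yes

Take x = 14, y = 0, z = 3. Substituting into each constraint:
  (1) (-14) + 3(0) - 2(3) = -20 ✓
  (2) z = 3, target 3 ✓ (first branch holds)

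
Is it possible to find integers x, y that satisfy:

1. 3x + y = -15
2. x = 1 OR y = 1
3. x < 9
Yes

Take x = 1, y = -18. Substituting into each constraint:
  (1) 3(1) + (-18) = -15 ✓
  (2) x = 1, target 1 ✓ (first branch holds)
  (3) 1 < 9 ✓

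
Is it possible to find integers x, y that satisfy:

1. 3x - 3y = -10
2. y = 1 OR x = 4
No

Even the single constraint (3x - 3y = -10) is infeasible over the integers.

  - 3x - 3y = -10: every term on the left is divisible by 3, so the LHS ≡ 0 (mod 3), but the RHS -10 is not — no integer solution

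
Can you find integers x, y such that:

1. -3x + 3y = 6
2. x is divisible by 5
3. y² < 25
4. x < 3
Yes

Take x = 0, y = 2. Substituting into each constraint:
  (1) -3(0) + 3(2) = 6 ✓
  (2) 0 = 5 × 0, remainder 0 ✓
  (3) y² = (2)² = 4, and 4 < 25 ✓
  (4) 0 < 3 ✓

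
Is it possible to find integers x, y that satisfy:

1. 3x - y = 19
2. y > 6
Yes

Take x = 9, y = 8. Substituting into each constraint:
  (1) 3(9) + (-8) = 19 ✓
  (2) 8 > 6 ✓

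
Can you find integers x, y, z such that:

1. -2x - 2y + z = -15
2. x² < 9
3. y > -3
Yes

Take x = 0, y = 0, z = -15. Substituting into each constraint:
  (1) -2(0) - 2(0) + (-15) = -15 ✓
  (2) x² = (0)² = 0, and 0 < 9 ✓
  (3) 0 > -3 ✓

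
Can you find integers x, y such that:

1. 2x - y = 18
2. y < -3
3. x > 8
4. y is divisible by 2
No

A contradictory subset is {2x - y = 18, y < -3, x > 8}. No integer assignment can satisfy these jointly:

  - 2x - y = 18: is a linear equation tying the variables together
  - y < -3: bounds one variable relative to a constant
  - x > 8: bounds one variable relative to a constant

Range argument: with x ∈ [9, ∞], y ∈ [−∞, -4], the left side of the equation is at least 22, but the right side is 18 < 22. No integer solution exists.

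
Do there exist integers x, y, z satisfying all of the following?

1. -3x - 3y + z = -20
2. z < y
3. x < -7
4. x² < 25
No

A contradictory subset is {x < -7, x² < 25}. No integer assignment can satisfy these jointly:

  - x < -7: bounds one variable relative to a constant
  - x² < 25: restricts x to |x| ≤ 4

Direct contradiction: the bounds on x require x ≥ -4 and x ≤ -8 simultaneously, which is empty.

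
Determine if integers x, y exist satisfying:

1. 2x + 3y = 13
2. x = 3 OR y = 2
No

The full constraint system is jointly infeasible over the integers. Each constraint and what it forces:

  - 2x + 3y = 13: is a linear equation tying the variables together
  - x = 3 OR y = 2: forces a choice: either x = 3 or y = 2

Split on the disjunction (x = 3 OR y = 2):
  • If x = 3: with x = 3, every remaining term of the linear equation is divisible by 3, so the left side is ≡ 0 (mod 3); but the right side 7 ≡ 1 (mod 3). No integers can satisfy it.
  • If y = 2: with y = 2, every remaining term of the linear equation is divisible by 2, so the left side is ≡ 0 (mod 2); but the right side 7 ≡ 1 (mod 2). No integers can satisfy it.
Both branches are infeasible, so the system has no integer solution.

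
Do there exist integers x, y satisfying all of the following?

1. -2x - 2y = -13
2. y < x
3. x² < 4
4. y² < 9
No

Even the single constraint (-2x - 2y = -13) is infeasible over the integers.

  - -2x - 2y = -13: every term on the left is divisible by 2, so the LHS ≡ 0 (mod 2), but the RHS -13 is not — no integer solution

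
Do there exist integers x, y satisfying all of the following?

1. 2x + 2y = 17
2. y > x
No

Even the single constraint (2x + 2y = 17) is infeasible over the integers.

  - 2x + 2y = 17: every term on the left is divisible by 2, so the LHS ≡ 0 (mod 2), but the RHS 17 is not — no integer solution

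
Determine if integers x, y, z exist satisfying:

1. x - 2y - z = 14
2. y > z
Yes

Take x = 16, y = 1, z = 0. Substituting into each constraint:
  (1) 16 - 2(1) + 0 = 14 ✓
  (2) 1 > 0 ✓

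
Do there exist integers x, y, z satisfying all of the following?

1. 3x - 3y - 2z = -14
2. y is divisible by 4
Yes

Take x = -4, y = 0, z = 1. Substituting into each constraint:
  (1) 3(-4) - 3(0) - 2(1) = -14 ✓
  (2) 0 = 4 × 0, remainder 0 ✓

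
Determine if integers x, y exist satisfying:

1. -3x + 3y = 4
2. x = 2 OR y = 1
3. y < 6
No

Even the single constraint (-3x + 3y = 4) is infeasible over the integers.

  - -3x + 3y = 4: every term on the left is divisible by 3, so the LHS ≡ 0 (mod 3), but the RHS 4 is not — no integer solution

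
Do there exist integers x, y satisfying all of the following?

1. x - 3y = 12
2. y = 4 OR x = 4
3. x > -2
Yes

Take x = 24, y = 4. Substituting into each constraint:
  (1) 24 - 3(4) = 12 ✓
  (2) y = 4, target 4 ✓ (first branch holds)
  (3) 24 > -2 ✓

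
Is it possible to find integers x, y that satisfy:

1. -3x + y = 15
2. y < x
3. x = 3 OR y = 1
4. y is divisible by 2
No

A contradictory subset is {-3x + y = 15, y < x, x = 3 OR y = 1}. No integer assignment can satisfy these jointly:

  - -3x + y = 15: is a linear equation tying the variables together
  - y < x: bounds one variable relative to another variable
  - x = 3 OR y = 1: forces a choice: either x = 3 or y = 1

Split on the disjunction (x = 3 OR y = 1):
  • If x = 3: the equation forces y = 24, giving (x, y) = (3, 24), which violates x > y.
  • If y = 1: with y = 1, every remaining term of the linear equation is divisible by 3, so the left side is ≡ 0 (mod 3); but the right side 14 ≡ 2 (mod 3). No integers can satisfy it.
Both branches are infeasible, so the system has no integer solution.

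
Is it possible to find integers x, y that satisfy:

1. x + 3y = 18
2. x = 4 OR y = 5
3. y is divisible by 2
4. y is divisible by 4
No

A contradictory subset is {x + 3y = 18, x = 4 OR y = 5, y is divisible by 4}. No integer assignment can satisfy these jointly:

  - x + 3y = 18: is a linear equation tying the variables together
  - x = 4 OR y = 5: forces a choice: either x = 4 or y = 5
  - y is divisible by 4: restricts y to multiples of 4

Split on the disjunction (x = 4 OR y = 5):
  • If x = 4: with x = 4, writing y = 4y', every remaining term of the linear equation is divisible by 12, so the left side is ≡ 0 (mod 12); but the right side 14 ≡ 2 (mod 12). No integers can satisfy it.
  • If y = 5: this contradicts the divisibility constraint — 5 is not a multiple of 4.
Both branches are infeasible, so the system has no integer solution.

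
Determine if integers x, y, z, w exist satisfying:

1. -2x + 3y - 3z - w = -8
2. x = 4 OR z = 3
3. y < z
Yes

Take x = 0, y = 2, z = 3, w = 5. Substituting into each constraint:
  (1) -2(0) + 3(2) - 3(3) + (-5) = -8 ✓
  (2) z = 3, target 3 ✓ (second branch holds)
  (3) 2 < 3 ✓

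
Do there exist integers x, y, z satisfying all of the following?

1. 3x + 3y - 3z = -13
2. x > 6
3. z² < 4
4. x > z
No

Even the single constraint (3x + 3y - 3z = -13) is infeasible over the integers.

  - 3x + 3y - 3z = -13: every term on the left is divisible by 3, so the LHS ≡ 0 (mod 3), but the RHS -13 is not — no integer solution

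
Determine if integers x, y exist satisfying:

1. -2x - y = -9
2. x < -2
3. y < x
No

The full constraint system is jointly infeasible over the integers. Each constraint and what it forces:

  - -2x - y = -9: is a linear equation tying the variables together
  - x < -2: bounds one variable relative to a constant
  - y < x: bounds one variable relative to another variable

Propagating the comparison: y < x and x ≤ -3 give y ≤ -4. Range argument: with x ∈ [−∞, -3], y ∈ [−∞, -4], the left side of the equation is at least 10, but the right side is -9 < 10. No integer solution exists.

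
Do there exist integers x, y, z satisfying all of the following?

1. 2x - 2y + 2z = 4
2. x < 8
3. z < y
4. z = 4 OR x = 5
Yes

Take x = 5, y = 3, z = 0. Substituting into each constraint:
  (1) 2(5) - 2(3) + 2(0) = 4 ✓
  (2) 5 < 8 ✓
  (3) 0 < 3 ✓
  (4) x = 5, target 5 ✓ (second branch holds)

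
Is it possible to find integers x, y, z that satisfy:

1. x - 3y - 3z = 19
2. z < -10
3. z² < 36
No

A contradictory subset is {z < -10, z² < 36}. No integer assignment can satisfy these jointly:

  - z < -10: bounds one variable relative to a constant
  - z² < 36: restricts z to |z| ≤ 5

Direct contradiction: the bounds on z require z ≥ -5 and z ≤ -11 simultaneously, which is empty.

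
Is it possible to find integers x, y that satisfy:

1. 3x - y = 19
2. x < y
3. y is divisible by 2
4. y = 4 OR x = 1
No

A contradictory subset is {3x - y = 19, x < y, y = 4 OR x = 1}. No integer assignment can satisfy these jointly:

  - 3x - y = 19: is a linear equation tying the variables together
  - x < y: bounds one variable relative to another variable
  - y = 4 OR x = 1: forces a choice: either y = 4 or x = 1

Split on the disjunction (y = 4 OR x = 1):
  • If y = 4: with y = 4, every remaining term of the linear equation is divisible by 3, so the left side is ≡ 0 (mod 3); but the right side 23 ≡ 2 (mod 3). No integers can satisfy it.
  • If x = 1: the equation forces y = -16, giving (x, y) = (1, -16), which violates y > x.
Both branches are infeasible, so the system has no integer solution.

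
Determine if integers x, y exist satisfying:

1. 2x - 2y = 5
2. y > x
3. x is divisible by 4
No

Even the single constraint (2x - 2y = 5) is infeasible over the integers.

  - 2x - 2y = 5: every term on the left is divisible by 2, so the LHS ≡ 0 (mod 2), but the RHS 5 is not — no integer solution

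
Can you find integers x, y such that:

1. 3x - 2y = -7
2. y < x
Yes

Take x = -9, y = -10. Substituting into each constraint:
  (1) 3(-9) - 2(-10) = -7 ✓
  (2) -10 < -9 ✓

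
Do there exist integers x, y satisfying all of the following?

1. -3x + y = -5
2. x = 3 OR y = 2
Yes

Take x = 3, y = 4. Substituting into each constraint:
  (1) -3(3) + 4 = -5 ✓
  (2) x = 3, target 3 ✓ (first branch holds)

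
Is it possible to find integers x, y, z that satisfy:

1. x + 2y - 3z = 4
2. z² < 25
Yes

Take x = 1, y = 0, z = -1. Substituting into each constraint:
  (1) 1 + 2(0) - 3(-1) = 4 ✓
  (2) z² = (-1)² = 1, and 1 < 25 ✓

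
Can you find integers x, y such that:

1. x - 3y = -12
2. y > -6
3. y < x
Yes

Take x = 9, y = 7. Substituting into each constraint:
  (1) 9 - 3(7) = -12 ✓
  (2) 7 > -6 ✓
  (3) 7 < 9 ✓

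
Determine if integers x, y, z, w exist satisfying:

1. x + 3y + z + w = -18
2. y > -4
Yes

Take x = 0, y = 0, z = -18, w = 0. Substituting into each constraint:
  (1) 0 + 3(0) + (-18) + 0 = -18 ✓
  (2) 0 > -4 ✓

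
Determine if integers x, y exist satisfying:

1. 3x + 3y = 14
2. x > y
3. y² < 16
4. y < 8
No

Even the single constraint (3x + 3y = 14) is infeasible over the integers.

  - 3x + 3y = 14: every term on the left is divisible by 3, so the LHS ≡ 0 (mod 3), but the RHS 14 is not — no integer solution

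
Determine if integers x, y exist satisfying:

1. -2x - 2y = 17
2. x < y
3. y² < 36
No

Even the single constraint (-2x - 2y = 17) is infeasible over the integers.

  - -2x - 2y = 17: every term on the left is divisible by 2, so the LHS ≡ 0 (mod 2), but the RHS 17 is not — no integer solution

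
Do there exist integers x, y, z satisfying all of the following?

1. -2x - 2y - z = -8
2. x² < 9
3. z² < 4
Yes

Take x = 0, y = 4, z = 0. Substituting into each constraint:
  (1) -2(0) - 2(4) + 0 = -8 ✓
  (2) x² = (0)² = 0, and 0 < 9 ✓
  (3) z² = (0)² = 0, and 0 < 4 ✓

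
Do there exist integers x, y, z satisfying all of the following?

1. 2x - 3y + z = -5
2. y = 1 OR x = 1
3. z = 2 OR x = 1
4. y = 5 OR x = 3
Yes

Take x = 1, y = 5, z = 8. Substituting into each constraint:
  (1) 2(1) - 3(5) + 8 = -5 ✓
  (2) x = 1, target 1 ✓ (second branch holds)
  (3) x = 1, target 1 ✓ (second branch holds)
  (4) y = 5, target 5 ✓ (first branch holds)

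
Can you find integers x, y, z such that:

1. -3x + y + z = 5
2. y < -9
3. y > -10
No

A contradictory subset is {y < -9, y > -10}. No integer assignment can satisfy these jointly:

  - y < -9: bounds one variable relative to a constant
  - y > -10: bounds one variable relative to a constant

Direct contradiction: the bounds on y require y ≥ -9 and y ≤ -10 simultaneously, which is empty.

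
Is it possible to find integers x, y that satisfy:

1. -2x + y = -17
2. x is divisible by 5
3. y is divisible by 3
Yes

Take x = 10, y = 3. Substituting into each constraint:
  (1) -2(10) + 3 = -17 ✓
  (2) 10 = 5 × 2, remainder 0 ✓
  (3) 3 = 3 × 1, remainder 0 ✓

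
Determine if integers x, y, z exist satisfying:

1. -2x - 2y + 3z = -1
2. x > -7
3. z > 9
Yes

Take x = 17, y = 0, z = 11. Substituting into each constraint:
  (1) -2(17) - 2(0) + 3(11) = -1 ✓
  (2) 17 > -7 ✓
  (3) 11 > 9 ✓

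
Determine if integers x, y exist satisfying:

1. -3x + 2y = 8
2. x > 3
Yes

Take x = 4, y = 10. Substituting into each constraint:
  (1) -3(4) + 2(10) = 8 ✓
  (2) 4 > 3 ✓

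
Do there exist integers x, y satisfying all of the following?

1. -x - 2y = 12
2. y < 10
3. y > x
Yes

Take x = -12, y = 0. Substituting into each constraint:
  (1) 12 - 2(0) = 12 ✓
  (2) 0 < 10 ✓
  (3) 0 > -12 ✓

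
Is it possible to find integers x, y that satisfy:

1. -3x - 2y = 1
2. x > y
Yes

Take x = 1, y = -2. Substituting into each constraint:
  (1) -3(1) - 2(-2) = 1 ✓
  (2) 1 > -2 ✓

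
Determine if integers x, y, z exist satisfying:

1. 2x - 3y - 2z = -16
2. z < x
Yes

Take x = 1, y = 6, z = 0. Substituting into each constraint:
  (1) 2(1) - 3(6) - 2(0) = -16 ✓
  (2) 0 < 1 ✓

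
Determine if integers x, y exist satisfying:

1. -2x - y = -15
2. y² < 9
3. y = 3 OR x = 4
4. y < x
No

The full constraint system is jointly infeasible over the integers. Each constraint and what it forces:

  - -2x - y = -15: is a linear equation tying the variables together
  - y² < 9: restricts y to |y| ≤ 2
  - y = 3 OR x = 4: forces a choice: either y = 3 or x = 4
  - y < x: bounds one variable relative to another variable

Split on the disjunction (y = 3 OR x = 4):
  • If y = 3: this contradicts y² < 9, which requires |y| ≤ 2.
  • If x = 4: the equation forces y = 7, but y² < 9 requires |y| ≤ 2.
Both branches are infeasible, so the system has no integer solution.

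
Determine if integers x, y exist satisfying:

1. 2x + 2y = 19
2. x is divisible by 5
No

Even the single constraint (2x + 2y = 19) is infeasible over the integers.

  - 2x + 2y = 19: every term on the left is divisible by 2, so the LHS ≡ 0 (mod 2), but the RHS 19 is not — no integer solution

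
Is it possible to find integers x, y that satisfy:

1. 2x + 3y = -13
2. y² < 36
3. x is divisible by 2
Yes

Take x = -2, y = -3. Substituting into each constraint:
  (1) 2(-2) + 3(-3) = -13 ✓
  (2) y² = (-3)² = 9, and 9 < 36 ✓
  (3) -2 = 2 × -1, remainder 0 ✓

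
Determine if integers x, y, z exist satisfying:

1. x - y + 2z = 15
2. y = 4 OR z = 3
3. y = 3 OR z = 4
Yes

Take x = 12, y = 3, z = 3. Substituting into each constraint:
  (1) 12 + (-3) + 2(3) = 15 ✓
  (2) z = 3, target 3 ✓ (second branch holds)
  (3) y = 3, target 3 ✓ (first branch holds)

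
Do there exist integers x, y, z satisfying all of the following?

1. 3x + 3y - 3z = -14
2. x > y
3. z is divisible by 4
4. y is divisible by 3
No

Even the single constraint (3x + 3y - 3z = -14) is infeasible over the integers.

  - 3x + 3y - 3z = -14: every term on the left is divisible by 3, so the LHS ≡ 0 (mod 3), but the RHS -14 is not — no integer solution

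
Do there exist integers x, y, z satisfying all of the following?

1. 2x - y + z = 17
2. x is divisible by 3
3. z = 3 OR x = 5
Yes

Take x = 6, y = -2, z = 3. Substituting into each constraint:
  (1) 2(6) + 2 + 3 = 17 ✓
  (2) 6 = 3 × 2, remainder 0 ✓
  (3) z = 3, target 3 ✓ (first branch holds)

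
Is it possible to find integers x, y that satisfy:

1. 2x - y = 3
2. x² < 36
Yes

Take x = 0, y = -3. Substituting into each constraint:
  (1) 2(0) + 3 = 3 ✓
  (2) x² = (0)² = 0, and 0 < 36 ✓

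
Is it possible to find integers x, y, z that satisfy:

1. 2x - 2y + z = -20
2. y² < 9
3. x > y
Yes

Take x = 0, y = -1, z = -22. Substituting into each constraint:
  (1) 2(0) - 2(-1) + (-22) = -20 ✓
  (2) y² = (-1)² = 1, and 1 < 9 ✓
  (3) 0 > -1 ✓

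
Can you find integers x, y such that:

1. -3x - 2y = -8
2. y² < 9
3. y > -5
Yes

Take x = 2, y = 1. Substituting into each constraint:
  (1) -3(2) - 2(1) = -8 ✓
  (2) y² = (1)² = 1, and 1 < 9 ✓
  (3) 1 > -5 ✓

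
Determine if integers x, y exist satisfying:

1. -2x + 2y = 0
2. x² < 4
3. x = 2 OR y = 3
No

The full constraint system is jointly infeasible over the integers. Each constraint and what it forces:

  - -2x + 2y = 0: is a linear equation tying the variables together
  - x² < 4: restricts x to |x| ≤ 1
  - x = 2 OR y = 3: forces a choice: either x = 2 or y = 3

Split on the disjunction (x = 2 OR y = 3):
  • If x = 2: this contradicts x² < 4, which requires |x| ≤ 1.
  • If y = 3: the equation forces x = 3, but x² < 4 requires |x| ≤ 1.
Both branches are infeasible, so the system has no integer solution.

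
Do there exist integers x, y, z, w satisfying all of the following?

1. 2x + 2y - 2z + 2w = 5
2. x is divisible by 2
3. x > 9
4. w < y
No

Even the single constraint (2x + 2y - 2z + 2w = 5) is infeasible over the integers.

  - 2x + 2y - 2z + 2w = 5: every term on the left is divisible by 2, so the LHS ≡ 0 (mod 2), but the RHS 5 is not — no integer solution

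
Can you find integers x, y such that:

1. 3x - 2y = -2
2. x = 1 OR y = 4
Yes

Take x = 2, y = 4. Substituting into each constraint:
  (1) 3(2) - 2(4) = -2 ✓
  (2) y = 4, target 4 ✓ (second branch holds)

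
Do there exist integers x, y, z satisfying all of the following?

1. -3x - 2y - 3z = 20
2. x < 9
Yes

Take x = -8, y = 2, z = 0. Substituting into each constraint:
  (1) -3(-8) - 2(2) - 3(0) = 20 ✓
  (2) -8 < 9 ✓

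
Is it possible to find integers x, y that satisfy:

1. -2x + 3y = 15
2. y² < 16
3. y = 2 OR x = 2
No

A contradictory subset is {-2x + 3y = 15, y = 2 OR x = 2}. No integer assignment can satisfy these jointly:

  - -2x + 3y = 15: is a linear equation tying the variables together
  - y = 2 OR x = 2: forces a choice: either y = 2 or x = 2

Split on the disjunction (y = 2 OR x = 2):
  • If y = 2: with y = 2, every remaining term of the linear equation is divisible by 2, so the left side is ≡ 0 (mod 2); but the right side 9 ≡ 1 (mod 2). No integers can satisfy it.
  • If x = 2: with x = 2, every remaining term of the linear equation is divisible by 3, so the left side is ≡ 0 (mod 3); but the right side 19 ≡ 1 (mod 3). No integers can satisfy it.
Both branches are infeasible, so the system has no integer solution.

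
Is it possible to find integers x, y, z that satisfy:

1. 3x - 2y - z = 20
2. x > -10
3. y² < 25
Yes

Take x = 7, y = 0, z = 1. Substituting into each constraint:
  (1) 3(7) - 2(0) + (-1) = 20 ✓
  (2) 7 > -10 ✓
  (3) y² = (0)² = 0, and 0 < 25 ✓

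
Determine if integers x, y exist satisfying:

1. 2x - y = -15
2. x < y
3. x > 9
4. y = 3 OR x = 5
No

A contradictory subset is {2x - y = -15, x > 9, y = 3 OR x = 5}. No integer assignment can satisfy these jointly:

  - 2x - y = -15: is a linear equation tying the variables together
  - x > 9: bounds one variable relative to a constant
  - y = 3 OR x = 5: forces a choice: either y = 3 or x = 5

Split on the disjunction (y = 3 OR x = 5):
  • If y = 3: the equation forces x = -6, which contradicts the bound x ≥ 10.
  • If x = 5: this contradicts the bound x ≥ 10.
Both branches are infeasible, so the system has no integer solution.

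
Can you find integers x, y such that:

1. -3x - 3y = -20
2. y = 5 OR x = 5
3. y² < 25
No

Even the single constraint (-3x - 3y = -20) is infeasible over the integers.

  - -3x - 3y = -20: every term on the left is divisible by 3, so the LHS ≡ 0 (mod 3), but the RHS -20 is not — no integer solution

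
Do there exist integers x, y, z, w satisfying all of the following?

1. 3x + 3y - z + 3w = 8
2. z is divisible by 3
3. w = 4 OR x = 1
No

A contradictory subset is {3x + 3y - z + 3w = 8, z is divisible by 3}. No integer assignment can satisfy these jointly:

  - 3x + 3y - z + 3w = 8: is a linear equation tying the variables together
  - z is divisible by 3: restricts z to multiples of 3

Modular obstruction: writing z = 3z', every remaining term of the linear equation is divisible by 3, so the left side is ≡ 0 (mod 3); but the right side 8 ≡ 2 (mod 3). No integers can satisfy it.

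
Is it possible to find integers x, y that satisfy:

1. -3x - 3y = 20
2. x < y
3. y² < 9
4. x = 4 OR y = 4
No

Even the single constraint (-3x - 3y = 20) is infeasible over the integers.

  - -3x - 3y = 20: every term on the left is divisible by 3, so the LHS ≡ 0 (mod 3), but the RHS 20 is not — no integer solution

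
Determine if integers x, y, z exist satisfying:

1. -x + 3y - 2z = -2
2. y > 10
Yes

Take x = 35, y = 11, z = 0. Substituting into each constraint:
  (1) (-35) + 3(11) - 2(0) = -2 ✓
  (2) 11 > 10 ✓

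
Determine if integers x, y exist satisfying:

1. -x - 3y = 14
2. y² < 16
Yes

Take x = -14, y = 0. Substituting into each constraint:
  (1) 14 - 3(0) = 14 ✓
  (2) y² = (0)² = 0, and 0 < 16 ✓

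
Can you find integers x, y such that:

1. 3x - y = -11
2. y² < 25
Yes

Take x = -3, y = 2. Substituting into each constraint:
  (1) 3(-3) + (-2) = -11 ✓
  (2) y² = (2)² = 4, and 4 < 25 ✓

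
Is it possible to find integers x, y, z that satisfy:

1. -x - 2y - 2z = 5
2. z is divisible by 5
Yes

Take x = -5, y = 0, z = 0. Substituting into each constraint:
  (1) 5 - 2(0) - 2(0) = 5 ✓
  (2) 0 = 5 × 0, remainder 0 ✓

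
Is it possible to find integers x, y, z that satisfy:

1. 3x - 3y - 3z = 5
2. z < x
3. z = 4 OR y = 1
No

Even the single constraint (3x - 3y - 3z = 5) is infeasible over the integers.

  - 3x - 3y - 3z = 5: every term on the left is divisible by 3, so the LHS ≡ 0 (mod 3), but the RHS 5 is not — no integer solution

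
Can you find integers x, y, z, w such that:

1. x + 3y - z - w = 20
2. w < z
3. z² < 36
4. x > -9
Yes

Take x = 0, y = 7, z = 1, w = 0. Substituting into each constraint:
  (1) 0 + 3(7) + (-1) + 0 = 20 ✓
  (2) 0 < 1 ✓
  (3) z² = (1)² = 1, and 1 < 36 ✓
  (4) 0 > -9 ✓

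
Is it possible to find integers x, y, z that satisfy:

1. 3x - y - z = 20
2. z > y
Yes

Take x = 7, y = 0, z = 1. Substituting into each constraint:
  (1) 3(7) + 0 + (-1) = 20 ✓
  (2) 1 > 0 ✓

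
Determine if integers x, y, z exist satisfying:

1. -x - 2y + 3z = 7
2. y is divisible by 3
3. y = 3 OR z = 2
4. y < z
Yes

Take x = -1, y = 0, z = 2. Substituting into each constraint:
  (1) 1 - 2(0) + 3(2) = 7 ✓
  (2) 0 = 3 × 0, remainder 0 ✓
  (3) z = 2, target 2 ✓ (second branch holds)
  (4) 0 < 2 ✓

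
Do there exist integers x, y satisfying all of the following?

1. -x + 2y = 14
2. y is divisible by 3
Yes

Take x = -14, y = 0. Substituting into each constraint:
  (1) 14 + 2(0) = 14 ✓
  (2) 0 = 3 × 0, remainder 0 ✓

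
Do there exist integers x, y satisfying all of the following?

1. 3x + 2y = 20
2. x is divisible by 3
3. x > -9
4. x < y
Yes

Take x = 0, y = 10. Substituting into each constraint:
  (1) 3(0) + 2(10) = 20 ✓
  (2) 0 = 3 × 0, remainder 0 ✓
  (3) 0 > -9 ✓
  (4) 0 < 10 ✓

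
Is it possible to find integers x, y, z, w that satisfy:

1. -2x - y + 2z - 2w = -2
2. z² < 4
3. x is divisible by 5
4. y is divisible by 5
Yes

Take x = 0, y = 0, z = 0, w = 1. Substituting into each constraint:
  (1) -2(0) + 0 + 2(0) - 2(1) = -2 ✓
  (2) z² = (0)² = 0, and 0 < 4 ✓
  (3) 0 = 5 × 0, remainder 0 ✓
  (4) 0 = 5 × 0, remainder 0 ✓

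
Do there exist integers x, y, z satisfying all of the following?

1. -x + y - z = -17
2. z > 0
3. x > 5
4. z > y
Yes

Take x = 16, y = 0, z = 1. Substituting into each constraint:
  (1) (-16) + 0 + (-1) = -17 ✓
  (2) 1 > 0 ✓
  (3) 16 > 5 ✓
  (4) 1 > 0 ✓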